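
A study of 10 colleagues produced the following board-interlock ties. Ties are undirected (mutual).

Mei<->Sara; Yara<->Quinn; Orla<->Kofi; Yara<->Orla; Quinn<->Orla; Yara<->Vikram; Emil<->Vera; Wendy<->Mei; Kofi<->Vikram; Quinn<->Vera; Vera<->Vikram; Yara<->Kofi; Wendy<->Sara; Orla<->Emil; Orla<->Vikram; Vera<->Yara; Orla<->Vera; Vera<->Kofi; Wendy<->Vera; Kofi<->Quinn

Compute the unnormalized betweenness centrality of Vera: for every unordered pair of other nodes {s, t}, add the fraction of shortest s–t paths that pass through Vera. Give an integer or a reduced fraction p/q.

Pairs whose geodesics pass through Vera — Yara–Emil: 1/2; Yara–Wendy: 1; Yara–Sara: 1; Yara–Mei: 1; Quinn–Emil: 1/2; Quinn–Vikram: 1/4; Quinn–Wendy: 1; Quinn–Sara: 1; Quinn–Mei: 1; Emil–Vikram: 1/2; Emil–Kofi: 1/2; Emil–Wendy: 1; Emil–Sara: 1; Emil–Mei: 1 … (+9 more pairs).
All other pairs contribute 0.
Summing the contributions gives betweenness(Vera) = 81/4.

81/4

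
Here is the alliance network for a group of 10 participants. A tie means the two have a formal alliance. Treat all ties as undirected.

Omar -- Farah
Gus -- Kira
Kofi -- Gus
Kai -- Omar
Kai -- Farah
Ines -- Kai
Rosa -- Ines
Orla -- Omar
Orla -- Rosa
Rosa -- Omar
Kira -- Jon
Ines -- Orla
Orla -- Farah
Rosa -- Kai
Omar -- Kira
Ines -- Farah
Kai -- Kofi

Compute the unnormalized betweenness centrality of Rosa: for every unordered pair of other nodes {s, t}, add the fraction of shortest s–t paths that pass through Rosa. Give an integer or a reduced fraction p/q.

Pairs whose geodesics pass through Rosa — Jon–Ines: 1/4; Kira–Ines: 1/4; Kofi–Orla: 1/4; Kai–Orla: 1/4; Omar–Ines: 1/4.
All other pairs contribute 0.
Summing the contributions gives betweenness(Rosa) = 5/4.

5/4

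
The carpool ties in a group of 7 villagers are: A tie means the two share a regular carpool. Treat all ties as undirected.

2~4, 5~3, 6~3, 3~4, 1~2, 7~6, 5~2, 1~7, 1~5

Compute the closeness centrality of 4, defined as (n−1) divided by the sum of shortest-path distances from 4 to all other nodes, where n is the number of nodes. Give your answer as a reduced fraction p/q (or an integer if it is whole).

6/11

Distances from 4: 1:2, 2:1, 3:1, 5:2, 6:2, 7:3. Sum = 11.
n = 7, so closeness = 6/11.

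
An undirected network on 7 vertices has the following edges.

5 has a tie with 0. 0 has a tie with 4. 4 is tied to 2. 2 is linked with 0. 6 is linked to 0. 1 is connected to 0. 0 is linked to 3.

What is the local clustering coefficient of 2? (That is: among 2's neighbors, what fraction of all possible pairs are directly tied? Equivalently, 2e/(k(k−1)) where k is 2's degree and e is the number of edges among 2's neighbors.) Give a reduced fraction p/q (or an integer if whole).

2's neighbors: 0 and 4 (k = 2).
Possible neighbor pairs: C(2,2) = 1. Edges among them: 0–4 → e = 1.
Clustering(2) = 1/1.

1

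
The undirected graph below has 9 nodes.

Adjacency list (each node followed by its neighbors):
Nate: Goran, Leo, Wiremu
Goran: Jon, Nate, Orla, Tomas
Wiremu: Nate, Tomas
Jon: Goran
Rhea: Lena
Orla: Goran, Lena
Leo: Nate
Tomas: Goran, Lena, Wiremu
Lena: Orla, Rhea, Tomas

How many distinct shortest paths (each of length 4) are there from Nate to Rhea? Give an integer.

3

The shortest distance is 4. The length-4 paths are: Nate–Goran–Orla–Lena–Rhea; Nate–Goran–Tomas–Lena–Rhea; Nate–Wiremu–Tomas–Lena–Rhea.
That gives 3 distinct shortest paths.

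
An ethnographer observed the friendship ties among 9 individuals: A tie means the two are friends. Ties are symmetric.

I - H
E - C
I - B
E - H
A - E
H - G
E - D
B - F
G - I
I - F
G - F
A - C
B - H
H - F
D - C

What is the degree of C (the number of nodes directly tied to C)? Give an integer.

3

C is directly tied to A, D, and E. That is 3 neighbors, so the degree of C is 3.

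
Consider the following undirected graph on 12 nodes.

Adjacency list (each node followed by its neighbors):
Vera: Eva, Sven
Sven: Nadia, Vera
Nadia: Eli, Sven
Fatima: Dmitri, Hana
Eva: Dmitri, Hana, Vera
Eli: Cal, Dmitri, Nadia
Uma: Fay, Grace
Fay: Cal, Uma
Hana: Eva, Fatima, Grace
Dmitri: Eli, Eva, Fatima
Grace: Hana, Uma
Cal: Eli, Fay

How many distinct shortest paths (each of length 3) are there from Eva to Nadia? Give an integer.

2

The shortest distance is 3. The length-3 paths are: Eva–Dmitri–Eli–Nadia; Eva–Vera–Sven–Nadia.
That gives 2 distinct shortest paths.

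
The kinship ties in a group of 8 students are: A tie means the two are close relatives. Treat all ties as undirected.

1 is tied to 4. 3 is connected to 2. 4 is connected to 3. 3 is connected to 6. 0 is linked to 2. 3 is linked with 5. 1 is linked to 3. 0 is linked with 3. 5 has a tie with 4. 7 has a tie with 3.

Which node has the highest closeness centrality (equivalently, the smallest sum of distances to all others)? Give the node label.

3

Farness (sum of distances to all others) for each node — 0:12, 1:12, 2:12, 3:7, 4:11, 5:12, 6:13, 7:13.
The smallest farness is 7, for 3, so 3 has the highest closeness.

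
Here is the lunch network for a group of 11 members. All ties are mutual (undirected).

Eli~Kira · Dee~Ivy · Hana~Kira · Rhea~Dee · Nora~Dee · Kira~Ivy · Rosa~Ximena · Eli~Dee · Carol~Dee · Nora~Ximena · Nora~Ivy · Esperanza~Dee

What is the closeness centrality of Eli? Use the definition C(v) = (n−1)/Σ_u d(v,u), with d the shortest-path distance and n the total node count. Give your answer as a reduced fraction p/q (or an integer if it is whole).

Distances from Eli: Carol:2, Dee:1, Esperanza:2, Hana:2, Ivy:2, Kira:1, Nora:2, Rhea:2, Rosa:4, Ximena:3. Sum = 21.
n = 11, so closeness = 10/21.

10/21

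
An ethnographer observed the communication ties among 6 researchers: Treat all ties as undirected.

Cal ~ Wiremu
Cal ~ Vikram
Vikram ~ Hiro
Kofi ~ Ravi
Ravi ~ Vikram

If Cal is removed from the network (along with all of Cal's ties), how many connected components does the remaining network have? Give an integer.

Without Cal, the remaining ties split the others into: {Hiro, Kofi, Ravi, Vikram}; {Wiremu}.
That's 2 separate components.

2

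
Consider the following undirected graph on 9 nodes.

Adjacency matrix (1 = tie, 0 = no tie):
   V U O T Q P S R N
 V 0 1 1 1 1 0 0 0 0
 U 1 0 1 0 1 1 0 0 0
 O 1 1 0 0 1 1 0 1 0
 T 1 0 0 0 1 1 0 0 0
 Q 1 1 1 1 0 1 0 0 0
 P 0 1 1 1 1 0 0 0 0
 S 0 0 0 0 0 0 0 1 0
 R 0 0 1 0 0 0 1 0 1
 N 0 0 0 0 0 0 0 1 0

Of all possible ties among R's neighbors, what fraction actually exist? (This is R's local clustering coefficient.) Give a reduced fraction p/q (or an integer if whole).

0

R's neighbors: N, O, and S (k = 3).
Possible neighbor pairs: C(3,2) = 3. Edges among them: none → e = 0.
Clustering(R) = 0/3 = 0.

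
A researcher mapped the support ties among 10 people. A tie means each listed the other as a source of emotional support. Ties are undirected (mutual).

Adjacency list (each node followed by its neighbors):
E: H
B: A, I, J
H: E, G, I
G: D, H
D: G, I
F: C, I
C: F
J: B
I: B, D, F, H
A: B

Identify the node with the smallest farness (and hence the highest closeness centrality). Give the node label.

I

Farness (sum of distances to all others) for each node — A:26, B:18, C:28, D:20, E:26, F:20, G:24, H:18, I:14, J:26.
The smallest farness is 14, for I, so I has the highest closeness.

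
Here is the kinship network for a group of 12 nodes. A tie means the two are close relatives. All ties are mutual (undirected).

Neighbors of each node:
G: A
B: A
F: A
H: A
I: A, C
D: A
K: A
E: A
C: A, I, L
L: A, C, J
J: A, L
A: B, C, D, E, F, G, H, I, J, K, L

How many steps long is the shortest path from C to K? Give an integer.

2

One shortest route is C – A – K, which uses 2 edges, and C and K are not directly tied, so nothing shorter exists. So d(C,K) = 2.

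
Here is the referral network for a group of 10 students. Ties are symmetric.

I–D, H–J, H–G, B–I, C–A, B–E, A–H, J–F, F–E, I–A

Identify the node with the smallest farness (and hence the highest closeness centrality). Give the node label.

A

Farness (sum of distances to all others) for each node — A:17, B:21, C:25, D:26, E:23, F:23, G:26, H:18, I:18, J:21.
The smallest farness is 17, for A, so A has the highest closeness.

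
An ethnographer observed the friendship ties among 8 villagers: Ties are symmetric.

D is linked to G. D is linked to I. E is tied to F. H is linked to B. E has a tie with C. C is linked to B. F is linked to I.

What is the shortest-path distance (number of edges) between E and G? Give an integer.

One shortest route is E – F – I – D – G, which uses 4 edges, and at distance 3 from E we only reach {D, H}, which does not include G. So d(E,G) = 4.

4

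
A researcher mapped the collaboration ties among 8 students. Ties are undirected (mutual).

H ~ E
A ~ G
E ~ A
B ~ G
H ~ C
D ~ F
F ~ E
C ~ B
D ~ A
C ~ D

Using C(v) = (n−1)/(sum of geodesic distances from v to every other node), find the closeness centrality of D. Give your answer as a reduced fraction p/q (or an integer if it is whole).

7/11

Distances from D: A:1, B:2, C:1, E:2, F:1, G:2, H:2. Sum = 11.
n = 8, so closeness = 7/11.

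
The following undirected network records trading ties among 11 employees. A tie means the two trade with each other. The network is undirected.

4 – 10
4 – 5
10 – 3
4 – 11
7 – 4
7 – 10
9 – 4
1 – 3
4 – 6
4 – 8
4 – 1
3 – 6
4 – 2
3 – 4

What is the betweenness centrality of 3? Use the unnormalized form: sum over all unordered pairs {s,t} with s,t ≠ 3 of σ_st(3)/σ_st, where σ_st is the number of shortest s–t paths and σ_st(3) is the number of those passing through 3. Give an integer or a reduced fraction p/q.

3/2

Pairs whose geodesics pass through 3 — 10–6: 1/2; 10–1: 1/2; 6–1: 1/2.
All other pairs contribute 0.
Summing the contributions gives betweenness(3) = 3/2.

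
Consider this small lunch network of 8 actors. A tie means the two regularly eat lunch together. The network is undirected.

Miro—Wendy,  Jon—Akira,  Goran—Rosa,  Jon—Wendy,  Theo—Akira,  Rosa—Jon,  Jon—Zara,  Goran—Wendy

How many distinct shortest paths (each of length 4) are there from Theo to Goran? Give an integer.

2

The shortest distance is 4. The length-4 paths are: Theo–Akira–Jon–Rosa–Goran; Theo–Akira–Jon–Wendy–Goran.
That gives 2 distinct shortest paths.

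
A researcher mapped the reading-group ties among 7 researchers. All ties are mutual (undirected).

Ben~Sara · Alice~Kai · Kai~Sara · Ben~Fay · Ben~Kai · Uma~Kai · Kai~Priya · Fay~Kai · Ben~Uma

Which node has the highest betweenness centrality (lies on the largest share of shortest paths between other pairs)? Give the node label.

Unnormalized betweenness of each node: Alice:0, Ben:3/2, Fay:0, Kai:21/2, Priya:0, Sara:0, Uma:0.
Kai has the largest value, 21/2, making it the main broker — the node through which the most shortest paths run.

Kai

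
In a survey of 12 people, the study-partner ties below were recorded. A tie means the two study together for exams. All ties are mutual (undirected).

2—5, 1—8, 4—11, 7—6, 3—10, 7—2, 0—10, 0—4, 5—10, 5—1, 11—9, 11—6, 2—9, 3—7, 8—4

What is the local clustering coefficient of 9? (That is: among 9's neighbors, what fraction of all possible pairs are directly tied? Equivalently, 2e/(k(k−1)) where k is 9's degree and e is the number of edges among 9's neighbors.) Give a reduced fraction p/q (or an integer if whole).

0

9's neighbors: 2 and 11 (k = 2).
Possible neighbor pairs: C(2,2) = 1. Edges among them: none → e = 0.
Clustering(9) = 0/1.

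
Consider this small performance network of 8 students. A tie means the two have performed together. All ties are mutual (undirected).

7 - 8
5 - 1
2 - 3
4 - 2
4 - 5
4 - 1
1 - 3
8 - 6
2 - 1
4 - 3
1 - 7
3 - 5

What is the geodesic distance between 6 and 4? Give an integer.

4

One shortest route is 6 – 8 – 7 – 1 – 4, which uses 4 edges, and at distance 3 from 6 we only reach {1}, which does not include 4. So d(6,4) = 4.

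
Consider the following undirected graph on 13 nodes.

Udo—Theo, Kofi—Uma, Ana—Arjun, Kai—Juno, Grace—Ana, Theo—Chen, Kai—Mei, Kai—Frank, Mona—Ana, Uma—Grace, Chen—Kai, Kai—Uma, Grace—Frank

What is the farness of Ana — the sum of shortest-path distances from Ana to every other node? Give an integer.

36

Distances from Ana: Arjun:1, Chen:4, Frank:2, Grace:1, Juno:4, Kai:3, Kofi:3, Mei:4, Mona:1, Theo:5, Udo:6, Uma:2.
Sum = 1 + 4 + 2 + 1 + 4 + 3 + 3 + 4 + 1 + 5 + 6 + 2 = 36.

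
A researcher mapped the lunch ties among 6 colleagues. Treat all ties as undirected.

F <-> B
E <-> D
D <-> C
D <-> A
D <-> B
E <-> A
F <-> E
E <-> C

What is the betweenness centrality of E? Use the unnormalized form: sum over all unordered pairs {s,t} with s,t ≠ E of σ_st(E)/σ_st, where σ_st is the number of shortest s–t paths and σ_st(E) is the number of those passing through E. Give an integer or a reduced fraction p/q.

3

Pairs whose geodesics pass through E — C–F: 1; C–A: 1/2; F–D: 1/2; F–A: 1.
All other pairs contribute 0.
Summing the contributions gives betweenness(E) = 3.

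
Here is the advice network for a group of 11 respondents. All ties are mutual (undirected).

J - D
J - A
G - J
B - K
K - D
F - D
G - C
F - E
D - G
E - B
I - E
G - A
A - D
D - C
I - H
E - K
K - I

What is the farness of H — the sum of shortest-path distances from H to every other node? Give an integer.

30

Distances from H: A:4, B:3, C:4, D:3, E:2, F:3, G:4, I:1, J:4, K:2.
Sum = 4 + 3 + 4 + 3 + 2 + 3 + 4 + 1 + 4 + 2 = 30.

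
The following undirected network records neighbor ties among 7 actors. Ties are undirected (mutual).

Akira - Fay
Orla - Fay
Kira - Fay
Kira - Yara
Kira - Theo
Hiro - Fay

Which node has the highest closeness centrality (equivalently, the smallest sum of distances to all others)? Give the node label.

Fay

Farness (sum of distances to all others) for each node — Akira:13, Fay:8, Hiro:13, Kira:9, Orla:13, Theo:14, Yara:14.
The smallest farness is 8, for Fay, so Fay has the highest closeness.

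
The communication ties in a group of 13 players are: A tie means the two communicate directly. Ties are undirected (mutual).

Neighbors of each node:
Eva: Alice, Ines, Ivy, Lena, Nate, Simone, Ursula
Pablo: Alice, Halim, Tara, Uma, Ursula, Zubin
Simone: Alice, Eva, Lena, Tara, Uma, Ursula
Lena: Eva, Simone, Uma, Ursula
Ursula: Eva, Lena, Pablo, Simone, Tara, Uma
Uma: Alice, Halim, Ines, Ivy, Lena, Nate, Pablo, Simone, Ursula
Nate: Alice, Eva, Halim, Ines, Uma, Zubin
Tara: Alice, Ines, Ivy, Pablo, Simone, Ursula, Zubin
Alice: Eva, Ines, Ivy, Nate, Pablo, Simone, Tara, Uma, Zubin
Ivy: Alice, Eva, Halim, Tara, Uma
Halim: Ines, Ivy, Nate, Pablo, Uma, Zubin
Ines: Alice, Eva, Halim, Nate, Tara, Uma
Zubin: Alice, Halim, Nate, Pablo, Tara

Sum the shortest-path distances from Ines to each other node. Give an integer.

Distances from Ines: Alice:1, Eva:1, Halim:1, Ivy:2, Lena:2, Nate:1, Pablo:2, Simone:2, Tara:1, Uma:1, Ursula:2, Zubin:2.
Sum = 1 + 1 + 1 + 2 + 2 + 1 + 2 + 2 + 1 + 1 + 2 + 2 = 18.

18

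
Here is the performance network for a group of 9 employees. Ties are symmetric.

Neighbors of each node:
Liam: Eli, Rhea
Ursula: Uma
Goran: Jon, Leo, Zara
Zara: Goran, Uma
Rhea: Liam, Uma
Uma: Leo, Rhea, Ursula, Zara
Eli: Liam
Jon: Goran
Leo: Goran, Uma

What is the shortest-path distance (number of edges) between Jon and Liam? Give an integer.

5

One shortest route is Jon – Goran – Zara – Uma – Rhea – Liam, which uses 5 edges, and at distance 4 from Jon we only reach {Rhea, Ursula}, which does not include Liam. So d(Jon,Liam) = 5.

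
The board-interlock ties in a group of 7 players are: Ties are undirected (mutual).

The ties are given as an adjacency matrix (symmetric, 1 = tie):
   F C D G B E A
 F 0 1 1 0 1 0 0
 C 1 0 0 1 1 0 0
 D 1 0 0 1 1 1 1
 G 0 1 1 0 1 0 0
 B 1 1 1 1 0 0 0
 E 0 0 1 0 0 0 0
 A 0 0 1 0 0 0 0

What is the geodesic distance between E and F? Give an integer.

One shortest route is E – D – F, which uses 2 edges, and E and F are not directly tied, so nothing shorter exists. So d(E,F) = 2.

2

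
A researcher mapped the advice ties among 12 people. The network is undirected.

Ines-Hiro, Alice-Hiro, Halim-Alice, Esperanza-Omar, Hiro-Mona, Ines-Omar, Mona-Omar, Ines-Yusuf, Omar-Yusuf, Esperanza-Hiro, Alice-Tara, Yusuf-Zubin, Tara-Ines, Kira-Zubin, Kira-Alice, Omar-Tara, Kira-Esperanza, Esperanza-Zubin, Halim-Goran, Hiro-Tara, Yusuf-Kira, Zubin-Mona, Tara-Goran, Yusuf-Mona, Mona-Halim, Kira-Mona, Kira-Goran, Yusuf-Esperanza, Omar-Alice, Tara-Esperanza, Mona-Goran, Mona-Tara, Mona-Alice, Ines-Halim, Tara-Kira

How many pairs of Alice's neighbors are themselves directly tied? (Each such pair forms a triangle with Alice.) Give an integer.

Alice's neighbors: Halim, Hiro, Kira, Mona, Omar, and Tara.
Neighbor pairs that are themselves tied: Alice–Halim–Mona; Alice–Hiro–Mona; Alice–Hiro–Tara; Alice–Kira–Mona; Alice–Kira–Tara; Alice–Mona–Omar; Alice–Mona–Tara; Alice–Omar–Tara. Each forms one triangle with Alice, for 8 in total.

8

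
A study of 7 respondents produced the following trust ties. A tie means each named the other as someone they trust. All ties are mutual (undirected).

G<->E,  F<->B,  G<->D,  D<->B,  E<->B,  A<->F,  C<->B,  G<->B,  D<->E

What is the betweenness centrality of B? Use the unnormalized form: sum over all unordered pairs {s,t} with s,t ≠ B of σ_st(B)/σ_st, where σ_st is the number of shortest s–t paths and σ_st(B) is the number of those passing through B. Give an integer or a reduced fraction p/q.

11

Pairs whose geodesics pass through B — A–D: 1; A–C: 1; A–E: 1; A–G: 1; F–D: 1; F–C: 1; F–E: 1; F–G: 1; D–C: 1; C–E: 1; C–G: 1.
All other pairs contribute 0.
Summing the contributions gives betweenness(B) = 11.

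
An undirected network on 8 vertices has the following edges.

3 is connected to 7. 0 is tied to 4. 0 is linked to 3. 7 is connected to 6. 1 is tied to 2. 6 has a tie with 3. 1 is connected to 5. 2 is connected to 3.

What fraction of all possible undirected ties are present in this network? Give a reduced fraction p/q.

There are 8 edges and 8 nodes, so the maximum possible is C(8,2) = 28.
Density = 8/28 = 2/7.

2/7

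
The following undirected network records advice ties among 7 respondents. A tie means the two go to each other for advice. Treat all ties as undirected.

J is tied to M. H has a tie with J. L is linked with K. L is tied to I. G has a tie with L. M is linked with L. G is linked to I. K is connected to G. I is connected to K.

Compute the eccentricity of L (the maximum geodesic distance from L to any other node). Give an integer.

Distances from L: G:1, H:3, I:1, J:2, K:1, M:1.
The largest is 3 (to H), so the eccentricity of L is 3.

3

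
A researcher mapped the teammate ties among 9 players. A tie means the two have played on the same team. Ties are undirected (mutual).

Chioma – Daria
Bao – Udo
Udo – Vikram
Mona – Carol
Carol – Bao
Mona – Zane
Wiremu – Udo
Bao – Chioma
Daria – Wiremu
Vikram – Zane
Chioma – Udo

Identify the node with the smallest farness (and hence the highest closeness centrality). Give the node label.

Udo

Farness (sum of distances to all others) for each node — Bao:14, Carol:17, Chioma:15, Daria:20, Mona:20, Udo:13, Vikram:16, Wiremu:18, Zane:19.
The smallest farness is 13, for Udo, so Udo has the highest closeness.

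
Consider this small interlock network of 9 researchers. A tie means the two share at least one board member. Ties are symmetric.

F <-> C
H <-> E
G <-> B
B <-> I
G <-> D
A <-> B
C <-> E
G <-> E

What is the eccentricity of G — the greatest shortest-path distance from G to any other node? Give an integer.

3

Distances from G: A:2, B:1, C:2, D:1, E:1, F:3, H:2, I:2.
The largest is 3 (to F), so the eccentricity of G is 3.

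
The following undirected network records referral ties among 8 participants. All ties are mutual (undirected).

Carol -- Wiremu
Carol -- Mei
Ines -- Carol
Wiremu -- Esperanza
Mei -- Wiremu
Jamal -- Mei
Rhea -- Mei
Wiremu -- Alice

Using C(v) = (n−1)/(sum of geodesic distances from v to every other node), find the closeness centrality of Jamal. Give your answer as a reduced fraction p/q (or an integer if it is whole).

Distances from Jamal: Alice:3, Carol:2, Esperanza:3, Ines:3, Mei:1, Rhea:2, Wiremu:2. Sum = 16.
n = 8, so closeness = 7/16.

7/16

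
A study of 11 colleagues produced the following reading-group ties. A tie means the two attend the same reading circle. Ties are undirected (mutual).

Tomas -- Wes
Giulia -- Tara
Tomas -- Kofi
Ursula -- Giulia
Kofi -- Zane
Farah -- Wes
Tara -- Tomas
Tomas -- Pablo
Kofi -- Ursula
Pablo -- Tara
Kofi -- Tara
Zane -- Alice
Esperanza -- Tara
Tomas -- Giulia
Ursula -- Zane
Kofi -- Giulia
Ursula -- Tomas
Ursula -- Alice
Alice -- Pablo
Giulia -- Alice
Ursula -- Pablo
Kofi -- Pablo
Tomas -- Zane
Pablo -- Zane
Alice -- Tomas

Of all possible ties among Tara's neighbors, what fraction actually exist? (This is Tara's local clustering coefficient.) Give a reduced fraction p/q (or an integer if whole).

1/2

Tara's neighbors: Esperanza, Giulia, Kofi, Pablo, and Tomas (k = 5).
Possible neighbor pairs: C(5,2) = 10. Edges among them: Giulia–Kofi, Giulia–Tomas, Kofi–Pablo, Kofi–Tomas, Pablo–Tomas → e = 5.
Clustering(Tara) = 5/10 = 1/2.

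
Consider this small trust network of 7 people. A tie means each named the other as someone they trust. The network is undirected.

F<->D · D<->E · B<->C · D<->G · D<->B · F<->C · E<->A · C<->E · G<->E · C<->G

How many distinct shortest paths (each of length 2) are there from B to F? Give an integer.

The shortest distance is 2. The length-2 paths are: B–D–F; B–C–F.
That gives 2 distinct shortest paths.

2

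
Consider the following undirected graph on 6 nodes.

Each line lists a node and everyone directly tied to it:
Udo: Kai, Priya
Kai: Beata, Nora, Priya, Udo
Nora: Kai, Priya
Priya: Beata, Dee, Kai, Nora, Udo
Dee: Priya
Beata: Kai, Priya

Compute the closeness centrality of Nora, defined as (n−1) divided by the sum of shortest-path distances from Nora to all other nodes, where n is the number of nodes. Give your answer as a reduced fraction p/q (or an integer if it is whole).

5/8

Distances from Nora: Beata:2, Dee:2, Kai:1, Priya:1, Udo:2. Sum = 8.
n = 6, so closeness = 5/8.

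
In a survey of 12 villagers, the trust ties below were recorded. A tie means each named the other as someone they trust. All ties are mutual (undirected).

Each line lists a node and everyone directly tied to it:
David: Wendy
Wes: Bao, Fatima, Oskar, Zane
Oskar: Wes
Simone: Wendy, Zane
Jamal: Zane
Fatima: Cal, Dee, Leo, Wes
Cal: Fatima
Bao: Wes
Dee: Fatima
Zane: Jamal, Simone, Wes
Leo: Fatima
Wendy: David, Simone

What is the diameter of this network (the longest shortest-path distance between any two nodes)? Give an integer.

6

Eccentricity of each node (its greatest distance to any other): Bao:5, Cal:6, David:6, Dee:6, Fatima:5, Jamal:4, Leo:6, Oskar:5, Simone:4, Wendy:5, Wes:4, Zane:3.
The maximum eccentricity is 6, realized for instance by the pair David–Cal via David – Wendy – Simone – Zane – Wes – Fatima – Cal. So the diameter is 6.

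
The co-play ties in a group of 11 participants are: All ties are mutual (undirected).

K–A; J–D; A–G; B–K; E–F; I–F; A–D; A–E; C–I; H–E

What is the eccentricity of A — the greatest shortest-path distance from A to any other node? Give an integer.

Distances from A: B:2, C:4, D:1, E:1, F:2, G:1, H:2, I:3, J:2, K:1.
The largest is 4 (to C), so the eccentricity of A is 4.

4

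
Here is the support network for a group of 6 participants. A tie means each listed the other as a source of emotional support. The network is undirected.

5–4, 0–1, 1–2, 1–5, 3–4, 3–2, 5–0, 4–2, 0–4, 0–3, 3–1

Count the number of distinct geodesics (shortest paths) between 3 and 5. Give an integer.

3

The shortest distance is 2. The length-2 paths are: 3–0–5; 3–1–5; 3–4–5.
That gives 3 distinct shortest paths.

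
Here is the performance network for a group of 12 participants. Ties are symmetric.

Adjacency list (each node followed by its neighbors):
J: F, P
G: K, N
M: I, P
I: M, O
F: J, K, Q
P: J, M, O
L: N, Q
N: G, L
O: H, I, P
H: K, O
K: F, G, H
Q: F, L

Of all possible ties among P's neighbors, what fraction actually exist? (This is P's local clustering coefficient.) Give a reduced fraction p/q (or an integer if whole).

0

P's neighbors: J, M, and O (k = 3).
Possible neighbor pairs: C(3,2) = 3. Edges among them: none → e = 0.
Clustering(P) = 0/3 = 0.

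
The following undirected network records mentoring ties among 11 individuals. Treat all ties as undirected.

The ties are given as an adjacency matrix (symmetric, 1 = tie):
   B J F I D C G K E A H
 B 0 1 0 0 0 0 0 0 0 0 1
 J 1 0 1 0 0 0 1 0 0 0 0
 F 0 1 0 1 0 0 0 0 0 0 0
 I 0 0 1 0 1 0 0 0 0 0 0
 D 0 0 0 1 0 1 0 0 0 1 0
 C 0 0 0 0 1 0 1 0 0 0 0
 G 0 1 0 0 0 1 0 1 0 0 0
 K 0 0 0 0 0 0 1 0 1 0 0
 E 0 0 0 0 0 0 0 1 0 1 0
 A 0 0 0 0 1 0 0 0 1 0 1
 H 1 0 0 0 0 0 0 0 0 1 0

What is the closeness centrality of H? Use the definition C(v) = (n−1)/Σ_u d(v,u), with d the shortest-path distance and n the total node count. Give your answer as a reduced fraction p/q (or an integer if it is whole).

10/23

Distances from H: A:1, B:1, C:3, D:2, E:2, F:3, G:3, I:3, J:2, K:3. Sum = 23.
n = 11, so closeness = 10/23.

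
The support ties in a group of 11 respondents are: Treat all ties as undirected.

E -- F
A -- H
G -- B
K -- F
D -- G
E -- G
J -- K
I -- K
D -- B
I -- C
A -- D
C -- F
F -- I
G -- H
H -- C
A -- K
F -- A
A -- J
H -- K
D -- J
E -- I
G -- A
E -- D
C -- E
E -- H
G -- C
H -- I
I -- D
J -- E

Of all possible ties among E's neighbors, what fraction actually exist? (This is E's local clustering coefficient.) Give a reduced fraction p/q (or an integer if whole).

E's neighbors: C, D, F, G, H, I, and J (k = 7).
Possible neighbor pairs: C(7,2) = 21. Edges among them: C–F, C–G, C–H, C–I, D–G, D–I, D–J, F–I, G–H, H–I → e = 10.
Clustering(E) = 10/21.

10/21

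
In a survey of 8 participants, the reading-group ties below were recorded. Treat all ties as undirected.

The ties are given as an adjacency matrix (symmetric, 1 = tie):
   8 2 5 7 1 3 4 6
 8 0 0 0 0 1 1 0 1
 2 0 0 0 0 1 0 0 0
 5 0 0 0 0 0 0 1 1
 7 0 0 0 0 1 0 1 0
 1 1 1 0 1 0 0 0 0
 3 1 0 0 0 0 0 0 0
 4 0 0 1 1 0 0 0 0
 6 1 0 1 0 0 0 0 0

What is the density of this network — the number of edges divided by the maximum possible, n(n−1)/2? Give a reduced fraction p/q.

There are 8 edges and 8 nodes, so the maximum possible is C(8,2) = 28.
Density = 8/28 = 2/7.

2/7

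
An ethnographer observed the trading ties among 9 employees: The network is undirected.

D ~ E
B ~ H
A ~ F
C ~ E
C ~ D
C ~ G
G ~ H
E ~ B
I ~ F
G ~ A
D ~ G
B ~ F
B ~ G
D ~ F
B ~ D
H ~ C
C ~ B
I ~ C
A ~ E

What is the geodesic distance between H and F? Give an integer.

One shortest route is H – B – F, which uses 2 edges, and H and F are not directly tied, so nothing shorter exists. So d(H,F) = 2.

2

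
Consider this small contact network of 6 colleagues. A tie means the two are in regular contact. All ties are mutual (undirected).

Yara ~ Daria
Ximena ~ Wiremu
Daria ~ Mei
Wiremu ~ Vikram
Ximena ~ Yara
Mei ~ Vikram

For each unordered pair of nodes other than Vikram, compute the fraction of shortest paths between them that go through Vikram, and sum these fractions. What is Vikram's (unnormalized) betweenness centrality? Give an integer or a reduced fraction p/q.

Pairs whose geodesics pass through Vikram — Mei–Ximena: 1/2; Mei–Wiremu: 1; Daria–Wiremu: 1/2.
All other pairs contribute 0.
Summing the contributions gives betweenness(Vikram) = 2.

2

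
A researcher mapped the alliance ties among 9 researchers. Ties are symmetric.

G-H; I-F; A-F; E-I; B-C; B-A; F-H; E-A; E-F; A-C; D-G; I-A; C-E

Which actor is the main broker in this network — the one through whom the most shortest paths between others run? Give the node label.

F

Unnormalized betweenness of each node: A:8, B:0, C:1/2, D:0, E:5/2, F:15, G:7, H:12, I:0.
F has the largest value, 15, making it the main broker — the node through which the most shortest paths run.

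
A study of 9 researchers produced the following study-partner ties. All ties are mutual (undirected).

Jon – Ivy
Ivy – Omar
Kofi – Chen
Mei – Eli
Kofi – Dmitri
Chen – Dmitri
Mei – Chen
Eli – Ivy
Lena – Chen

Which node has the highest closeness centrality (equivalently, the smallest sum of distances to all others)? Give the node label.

Mei

Farness (sum of distances to all others) for each node — Chen:17, Dmitri:23, Eli:17, Ivy:20, Jon:27, Kofi:23, Lena:24, Mei:16, Omar:27.
The smallest farness is 16, for Mei, so Mei has the highest closeness.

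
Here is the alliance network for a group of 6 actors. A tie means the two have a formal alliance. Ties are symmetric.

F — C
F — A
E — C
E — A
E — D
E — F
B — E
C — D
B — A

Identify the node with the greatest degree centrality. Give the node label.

E

Degrees — A:3, B:2, C:3, D:2, E:5, F:3.
The maximum is 5, attained only by E.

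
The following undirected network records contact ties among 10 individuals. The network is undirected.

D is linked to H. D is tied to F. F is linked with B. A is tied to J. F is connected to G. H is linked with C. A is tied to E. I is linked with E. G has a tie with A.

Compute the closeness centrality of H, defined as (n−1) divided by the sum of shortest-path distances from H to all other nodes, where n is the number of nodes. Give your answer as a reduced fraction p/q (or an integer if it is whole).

Distances from H: A:4, B:3, C:1, D:1, E:5, F:2, G:3, I:6, J:5. Sum = 30.
n = 10, so closeness = 9/30 = 3/10.

3/10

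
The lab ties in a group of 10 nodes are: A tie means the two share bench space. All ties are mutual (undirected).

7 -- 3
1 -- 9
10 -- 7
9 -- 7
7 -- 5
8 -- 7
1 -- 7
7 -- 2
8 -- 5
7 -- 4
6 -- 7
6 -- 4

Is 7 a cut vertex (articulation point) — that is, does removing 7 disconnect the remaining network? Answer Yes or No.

Yes

Removing 7 leaves {5 and 8} with no path to {1 and 9}, so the network splits into 6 components. 7 is a cut vertex.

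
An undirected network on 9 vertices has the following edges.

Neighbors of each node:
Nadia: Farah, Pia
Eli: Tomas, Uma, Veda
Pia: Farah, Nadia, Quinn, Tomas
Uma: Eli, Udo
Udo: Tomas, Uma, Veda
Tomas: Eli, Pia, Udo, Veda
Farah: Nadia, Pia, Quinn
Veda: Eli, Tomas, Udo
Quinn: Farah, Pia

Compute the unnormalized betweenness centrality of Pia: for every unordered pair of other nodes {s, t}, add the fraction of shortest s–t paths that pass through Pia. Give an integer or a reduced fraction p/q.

Pairs whose geodesics pass through Pia — Uma–Quinn: 2/2; Uma–Farah: 2/2; Uma–Nadia: 2/2; Eli–Quinn: 1; Eli–Farah: 1; Eli–Nadia: 1; Udo–Quinn: 1; Udo–Farah: 1; Udo–Nadia: 1; Veda–Quinn: 1; Veda–Farah: 1; Veda–Nadia: 1; Tomas–Quinn: 1; Tomas–Farah: 1 … (+2 more pairs).
All other pairs contribute 0.
Summing the contributions gives betweenness(Pia) = 31/2.

31/2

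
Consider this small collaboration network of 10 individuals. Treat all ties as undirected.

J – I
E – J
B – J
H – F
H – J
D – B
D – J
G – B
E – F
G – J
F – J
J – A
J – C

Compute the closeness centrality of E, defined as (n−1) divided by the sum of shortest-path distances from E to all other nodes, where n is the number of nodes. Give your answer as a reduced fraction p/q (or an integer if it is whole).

9/16

Distances from E: A:2, B:2, C:2, D:2, F:1, G:2, H:2, I:2, J:1. Sum = 16.
n = 10, so closeness = 9/16.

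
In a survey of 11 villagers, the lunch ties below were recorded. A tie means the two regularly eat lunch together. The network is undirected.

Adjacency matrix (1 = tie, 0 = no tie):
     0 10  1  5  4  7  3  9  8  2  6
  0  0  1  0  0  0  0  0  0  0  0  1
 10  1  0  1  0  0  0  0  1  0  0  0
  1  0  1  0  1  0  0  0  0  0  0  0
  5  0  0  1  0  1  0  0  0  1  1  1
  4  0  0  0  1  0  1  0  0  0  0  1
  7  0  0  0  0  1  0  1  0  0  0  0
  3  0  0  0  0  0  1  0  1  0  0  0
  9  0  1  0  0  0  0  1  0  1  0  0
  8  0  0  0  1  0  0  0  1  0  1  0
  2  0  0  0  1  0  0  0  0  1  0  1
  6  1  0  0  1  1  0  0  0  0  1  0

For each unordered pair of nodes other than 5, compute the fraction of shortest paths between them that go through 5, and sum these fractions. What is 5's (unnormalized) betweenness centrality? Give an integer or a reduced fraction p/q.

Pairs whose geodesics pass through 5 — 0–8: 1/3; 10–4: 1/2; 10–2: 1/3; 1–4: 1; 1–7: 1; 1–8: 1; 1–2: 1; 1–6: 1; 4–9: 1/2; 4–8: 1; 4–2: 1/2; 7–8: 1/2; 7–2: 1/2; 9–6: 1/3 … (+1 more pairs).
All other pairs contribute 0.
Summing the contributions gives betweenness(5) = 10.

10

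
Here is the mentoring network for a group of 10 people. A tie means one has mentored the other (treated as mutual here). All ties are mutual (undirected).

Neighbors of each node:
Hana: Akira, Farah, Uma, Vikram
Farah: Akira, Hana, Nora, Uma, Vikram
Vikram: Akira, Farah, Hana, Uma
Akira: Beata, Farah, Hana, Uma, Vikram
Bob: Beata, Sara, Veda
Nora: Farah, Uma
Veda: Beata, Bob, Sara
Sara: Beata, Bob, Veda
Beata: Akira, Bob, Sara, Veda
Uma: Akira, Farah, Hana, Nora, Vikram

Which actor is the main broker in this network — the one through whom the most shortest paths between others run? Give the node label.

Unnormalized betweenness of each node: Akira:20, Beata:18, Bob:0, Farah:7/2, Hana:0, Nora:0, Sara:0, Uma:7/2, Veda:0, Vikram:0.
Akira has the largest value, 20, making it the main broker — the node through which the most shortest paths run.

Akira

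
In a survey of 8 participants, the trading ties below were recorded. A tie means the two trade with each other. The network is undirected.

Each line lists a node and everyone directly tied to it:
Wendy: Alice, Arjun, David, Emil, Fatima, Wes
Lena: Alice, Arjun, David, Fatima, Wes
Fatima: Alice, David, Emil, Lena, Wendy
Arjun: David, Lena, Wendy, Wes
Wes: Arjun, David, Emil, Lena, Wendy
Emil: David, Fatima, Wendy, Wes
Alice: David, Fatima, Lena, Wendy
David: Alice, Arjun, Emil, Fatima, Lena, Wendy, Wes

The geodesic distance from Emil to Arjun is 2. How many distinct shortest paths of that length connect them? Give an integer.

3

The shortest distance is 2. The length-2 paths are: Emil–David–Arjun; Emil–Wes–Arjun; Emil–Wendy–Arjun.
That gives 3 distinct shortest paths.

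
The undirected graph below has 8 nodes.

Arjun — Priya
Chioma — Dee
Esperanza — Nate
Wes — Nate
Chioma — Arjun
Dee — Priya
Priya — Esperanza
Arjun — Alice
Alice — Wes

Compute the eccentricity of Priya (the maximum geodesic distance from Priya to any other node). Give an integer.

Distances from Priya: Alice:2, Arjun:1, Chioma:2, Dee:1, Esperanza:1, Nate:2, Wes:3.
The largest is 3 (to Wes), so the eccentricity of Priya is 3.

3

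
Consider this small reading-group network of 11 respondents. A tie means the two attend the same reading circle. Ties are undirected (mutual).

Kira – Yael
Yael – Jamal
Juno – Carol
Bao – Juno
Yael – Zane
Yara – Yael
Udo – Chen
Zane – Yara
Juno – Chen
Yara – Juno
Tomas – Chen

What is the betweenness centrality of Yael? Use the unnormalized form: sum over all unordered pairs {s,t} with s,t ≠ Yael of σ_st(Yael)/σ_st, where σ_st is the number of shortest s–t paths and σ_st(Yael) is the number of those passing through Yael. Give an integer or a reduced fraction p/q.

Pairs whose geodesics pass through Yael — Chen–Jamal: 1; Chen–Kira: 1; Yara–Jamal: 1; Yara–Kira: 1; Zane–Jamal: 1; Zane–Kira: 1; Bao–Jamal: 1; Bao–Kira: 1; Juno–Jamal: 1; Juno–Kira: 1; Tomas–Jamal: 1; Tomas–Kira: 1; Udo–Jamal: 1; Udo–Kira: 1 … (+3 more pairs).
All other pairs contribute 0.
Summing the contributions gives betweenness(Yael) = 17.

17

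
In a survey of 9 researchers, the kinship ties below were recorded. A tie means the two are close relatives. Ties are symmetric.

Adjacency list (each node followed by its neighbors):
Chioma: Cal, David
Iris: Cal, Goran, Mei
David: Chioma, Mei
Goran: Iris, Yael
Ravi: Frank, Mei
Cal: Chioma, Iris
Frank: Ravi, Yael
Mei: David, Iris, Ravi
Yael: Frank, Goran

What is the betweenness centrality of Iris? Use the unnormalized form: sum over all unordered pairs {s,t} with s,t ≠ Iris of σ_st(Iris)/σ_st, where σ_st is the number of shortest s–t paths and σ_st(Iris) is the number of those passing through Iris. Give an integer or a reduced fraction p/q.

Pairs whose geodesics pass through Iris — Cal–Mei: 1; Cal–Ravi: 1; Cal–Frank: 2/2; Cal–Yael: 1; Cal–Goran: 1; Chioma–Yael: 1; Chioma–Goran: 1; David–Yael: 1/2; David–Goran: 1; Mei–Yael: 1/2; Mei–Goran: 1; Ravi–Goran: 1/2.
All other pairs contribute 0.
Summing the contributions gives betweenness(Iris) = 21/2.

21/2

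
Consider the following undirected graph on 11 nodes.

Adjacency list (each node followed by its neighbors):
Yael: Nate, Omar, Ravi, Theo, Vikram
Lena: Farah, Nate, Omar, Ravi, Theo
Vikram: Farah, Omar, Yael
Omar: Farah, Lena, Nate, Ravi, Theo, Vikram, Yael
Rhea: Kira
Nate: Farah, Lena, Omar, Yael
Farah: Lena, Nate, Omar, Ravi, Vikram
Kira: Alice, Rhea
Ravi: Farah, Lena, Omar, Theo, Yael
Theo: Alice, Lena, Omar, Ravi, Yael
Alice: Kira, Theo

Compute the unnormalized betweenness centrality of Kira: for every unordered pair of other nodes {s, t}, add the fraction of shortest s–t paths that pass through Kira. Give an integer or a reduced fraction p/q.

Pairs whose geodesics pass through Kira — Yael–Rhea: 1; Lena–Rhea: 1; Ravi–Rhea: 1; Farah–Rhea: 3/3; Omar–Rhea: 1; Theo–Rhea: 1; Vikram–Rhea: 2/2; Nate–Rhea: 3/3; Alice–Rhea: 1.
All other pairs contribute 0.
Summing the contributions gives betweenness(Kira) = 9.

9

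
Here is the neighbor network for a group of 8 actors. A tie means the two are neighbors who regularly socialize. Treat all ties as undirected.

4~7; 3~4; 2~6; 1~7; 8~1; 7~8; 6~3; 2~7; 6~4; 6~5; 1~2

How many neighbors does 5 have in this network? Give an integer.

1

5 is directly tied to 6. That is 1 neighbor, so the degree of 5 is 1.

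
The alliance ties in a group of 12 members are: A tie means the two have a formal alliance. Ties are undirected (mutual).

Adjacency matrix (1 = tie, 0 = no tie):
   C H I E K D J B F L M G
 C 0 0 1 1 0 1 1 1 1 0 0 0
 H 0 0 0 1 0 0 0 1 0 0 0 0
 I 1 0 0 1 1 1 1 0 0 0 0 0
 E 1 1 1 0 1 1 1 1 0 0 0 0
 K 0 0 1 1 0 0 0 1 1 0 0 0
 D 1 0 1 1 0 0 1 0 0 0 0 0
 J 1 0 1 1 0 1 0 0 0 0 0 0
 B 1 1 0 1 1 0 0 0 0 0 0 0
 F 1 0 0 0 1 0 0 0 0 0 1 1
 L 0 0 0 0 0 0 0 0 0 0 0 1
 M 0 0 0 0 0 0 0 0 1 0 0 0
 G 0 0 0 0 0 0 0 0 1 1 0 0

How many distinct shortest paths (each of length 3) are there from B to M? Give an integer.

2

The shortest distance is 3. The length-3 paths are: B–C–F–M; B–K–F–M.
That gives 2 distinct shortest paths.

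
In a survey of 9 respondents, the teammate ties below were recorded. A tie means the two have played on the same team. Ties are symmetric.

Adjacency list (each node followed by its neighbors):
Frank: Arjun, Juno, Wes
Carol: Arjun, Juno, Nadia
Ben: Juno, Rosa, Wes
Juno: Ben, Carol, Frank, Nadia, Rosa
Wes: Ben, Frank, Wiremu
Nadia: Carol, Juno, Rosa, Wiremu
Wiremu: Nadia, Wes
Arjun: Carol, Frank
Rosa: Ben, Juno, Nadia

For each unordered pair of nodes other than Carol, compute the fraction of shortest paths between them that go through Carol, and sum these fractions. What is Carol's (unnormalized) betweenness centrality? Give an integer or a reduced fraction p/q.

3

Pairs whose geodesics pass through Carol — Nadia–Arjun: 1; Juno–Arjun: 1/2; Ben–Arjun: 1/3; Wiremu–Arjun: 1/2; Rosa–Arjun: 2/3.
All other pairs contribute 0.
Summing the contributions gives betweenness(Carol) = 3.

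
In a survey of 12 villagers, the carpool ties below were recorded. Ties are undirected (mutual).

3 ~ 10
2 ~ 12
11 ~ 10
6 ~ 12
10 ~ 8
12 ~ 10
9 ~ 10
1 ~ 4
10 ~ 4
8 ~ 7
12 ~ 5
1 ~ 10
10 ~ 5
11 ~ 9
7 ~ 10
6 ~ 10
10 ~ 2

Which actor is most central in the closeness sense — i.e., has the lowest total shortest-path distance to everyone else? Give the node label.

10

Farness (sum of distances to all others) for each node — 1:20, 2:20, 3:21, 4:20, 5:20, 6:20, 7:20, 8:20, 9:20, 10:11, 11:20, 12:18.
The smallest farness is 11, for 10, so 10 has the highest closeness.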